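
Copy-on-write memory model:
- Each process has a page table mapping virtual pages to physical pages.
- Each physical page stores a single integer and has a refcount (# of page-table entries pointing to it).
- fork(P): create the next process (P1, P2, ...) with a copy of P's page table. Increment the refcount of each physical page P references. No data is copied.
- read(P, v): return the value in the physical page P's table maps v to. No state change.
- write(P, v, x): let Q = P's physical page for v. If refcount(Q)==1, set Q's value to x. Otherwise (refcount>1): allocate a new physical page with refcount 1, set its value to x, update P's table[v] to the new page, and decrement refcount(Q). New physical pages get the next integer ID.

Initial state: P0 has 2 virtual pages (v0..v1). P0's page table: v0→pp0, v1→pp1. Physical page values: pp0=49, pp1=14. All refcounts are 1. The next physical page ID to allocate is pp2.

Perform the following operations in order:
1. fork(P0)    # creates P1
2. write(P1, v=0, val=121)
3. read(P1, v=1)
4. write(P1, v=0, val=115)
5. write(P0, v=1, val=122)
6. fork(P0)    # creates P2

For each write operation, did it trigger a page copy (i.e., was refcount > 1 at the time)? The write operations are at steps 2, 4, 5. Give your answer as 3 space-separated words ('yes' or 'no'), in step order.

Op 1: fork(P0) -> P1. 2 ppages; refcounts: pp0:2 pp1:2
Op 2: write(P1, v0, 121). refcount(pp0)=2>1 -> COPY to pp2. 3 ppages; refcounts: pp0:1 pp1:2 pp2:1
Op 3: read(P1, v1) -> 14. No state change.
Op 4: write(P1, v0, 115). refcount(pp2)=1 -> write in place. 3 ppages; refcounts: pp0:1 pp1:2 pp2:1
Op 5: write(P0, v1, 122). refcount(pp1)=2>1 -> COPY to pp3. 4 ppages; refcounts: pp0:1 pp1:1 pp2:1 pp3:1
Op 6: fork(P0) -> P2. 4 ppages; refcounts: pp0:2 pp1:1 pp2:1 pp3:2

yes no yes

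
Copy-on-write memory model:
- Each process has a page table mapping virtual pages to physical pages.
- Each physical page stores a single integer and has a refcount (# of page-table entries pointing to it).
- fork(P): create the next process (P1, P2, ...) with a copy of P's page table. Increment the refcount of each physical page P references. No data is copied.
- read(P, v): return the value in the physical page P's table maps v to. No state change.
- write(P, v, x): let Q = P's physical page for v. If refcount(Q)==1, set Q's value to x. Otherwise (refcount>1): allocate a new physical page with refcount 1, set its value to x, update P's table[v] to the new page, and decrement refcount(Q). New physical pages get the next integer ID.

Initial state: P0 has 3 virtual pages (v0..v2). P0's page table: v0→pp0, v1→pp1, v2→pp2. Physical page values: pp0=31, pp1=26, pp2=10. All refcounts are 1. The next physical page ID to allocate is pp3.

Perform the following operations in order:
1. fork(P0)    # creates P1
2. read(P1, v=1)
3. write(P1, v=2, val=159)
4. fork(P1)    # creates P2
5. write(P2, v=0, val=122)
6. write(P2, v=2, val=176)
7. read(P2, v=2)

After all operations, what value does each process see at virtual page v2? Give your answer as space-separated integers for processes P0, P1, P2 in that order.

Op 1: fork(P0) -> P1. 3 ppages; refcounts: pp0:2 pp1:2 pp2:2
Op 2: read(P1, v1) -> 26. No state change.
Op 3: write(P1, v2, 159). refcount(pp2)=2>1 -> COPY to pp3. 4 ppages; refcounts: pp0:2 pp1:2 pp2:1 pp3:1
Op 4: fork(P1) -> P2. 4 ppages; refcounts: pp0:3 pp1:3 pp2:1 pp3:2
Op 5: write(P2, v0, 122). refcount(pp0)=3>1 -> COPY to pp4. 5 ppages; refcounts: pp0:2 pp1:3 pp2:1 pp3:2 pp4:1
Op 6: write(P2, v2, 176). refcount(pp3)=2>1 -> COPY to pp5. 6 ppages; refcounts: pp0:2 pp1:3 pp2:1 pp3:1 pp4:1 pp5:1
Op 7: read(P2, v2) -> 176. No state change.
P0: v2 -> pp2 = 10
P1: v2 -> pp3 = 159
P2: v2 -> pp5 = 176

Answer: 10 159 176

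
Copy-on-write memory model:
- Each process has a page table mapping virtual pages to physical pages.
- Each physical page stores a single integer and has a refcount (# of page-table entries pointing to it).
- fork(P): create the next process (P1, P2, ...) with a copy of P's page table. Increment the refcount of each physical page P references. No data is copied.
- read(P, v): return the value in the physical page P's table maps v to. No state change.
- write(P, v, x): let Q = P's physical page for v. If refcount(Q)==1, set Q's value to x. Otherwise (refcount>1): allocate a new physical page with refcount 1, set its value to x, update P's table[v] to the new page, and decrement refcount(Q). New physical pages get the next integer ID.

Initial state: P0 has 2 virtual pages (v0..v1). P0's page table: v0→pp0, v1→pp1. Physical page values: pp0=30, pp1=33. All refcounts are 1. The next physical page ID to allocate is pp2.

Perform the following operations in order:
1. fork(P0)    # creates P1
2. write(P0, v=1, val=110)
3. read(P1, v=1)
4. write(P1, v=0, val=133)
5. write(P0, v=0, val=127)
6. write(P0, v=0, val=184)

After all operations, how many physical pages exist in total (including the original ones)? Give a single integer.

Op 1: fork(P0) -> P1. 2 ppages; refcounts: pp0:2 pp1:2
Op 2: write(P0, v1, 110). refcount(pp1)=2>1 -> COPY to pp2. 3 ppages; refcounts: pp0:2 pp1:1 pp2:1
Op 3: read(P1, v1) -> 33. No state change.
Op 4: write(P1, v0, 133). refcount(pp0)=2>1 -> COPY to pp3. 4 ppages; refcounts: pp0:1 pp1:1 pp2:1 pp3:1
Op 5: write(P0, v0, 127). refcount(pp0)=1 -> write in place. 4 ppages; refcounts: pp0:1 pp1:1 pp2:1 pp3:1
Op 6: write(P0, v0, 184). refcount(pp0)=1 -> write in place. 4 ppages; refcounts: pp0:1 pp1:1 pp2:1 pp3:1

Answer: 4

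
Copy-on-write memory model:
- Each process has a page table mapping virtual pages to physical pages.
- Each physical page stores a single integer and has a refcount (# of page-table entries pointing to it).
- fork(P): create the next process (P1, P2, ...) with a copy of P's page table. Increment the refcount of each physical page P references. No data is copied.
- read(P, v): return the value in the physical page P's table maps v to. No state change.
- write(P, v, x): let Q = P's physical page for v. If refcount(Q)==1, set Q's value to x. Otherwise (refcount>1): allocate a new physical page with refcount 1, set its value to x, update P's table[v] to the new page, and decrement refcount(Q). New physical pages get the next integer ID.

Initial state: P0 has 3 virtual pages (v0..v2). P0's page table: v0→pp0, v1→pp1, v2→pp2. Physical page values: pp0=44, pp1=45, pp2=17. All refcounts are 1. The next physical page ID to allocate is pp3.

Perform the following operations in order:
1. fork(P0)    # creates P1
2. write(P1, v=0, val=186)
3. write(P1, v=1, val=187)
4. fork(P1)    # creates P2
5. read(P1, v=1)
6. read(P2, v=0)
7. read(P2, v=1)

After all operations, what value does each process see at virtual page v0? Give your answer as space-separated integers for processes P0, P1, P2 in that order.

Op 1: fork(P0) -> P1. 3 ppages; refcounts: pp0:2 pp1:2 pp2:2
Op 2: write(P1, v0, 186). refcount(pp0)=2>1 -> COPY to pp3. 4 ppages; refcounts: pp0:1 pp1:2 pp2:2 pp3:1
Op 3: write(P1, v1, 187). refcount(pp1)=2>1 -> COPY to pp4. 5 ppages; refcounts: pp0:1 pp1:1 pp2:2 pp3:1 pp4:1
Op 4: fork(P1) -> P2. 5 ppages; refcounts: pp0:1 pp1:1 pp2:3 pp3:2 pp4:2
Op 5: read(P1, v1) -> 187. No state change.
Op 6: read(P2, v0) -> 186. No state change.
Op 7: read(P2, v1) -> 187. No state change.
P0: v0 -> pp0 = 44
P1: v0 -> pp3 = 186
P2: v0 -> pp3 = 186

Answer: 44 186 186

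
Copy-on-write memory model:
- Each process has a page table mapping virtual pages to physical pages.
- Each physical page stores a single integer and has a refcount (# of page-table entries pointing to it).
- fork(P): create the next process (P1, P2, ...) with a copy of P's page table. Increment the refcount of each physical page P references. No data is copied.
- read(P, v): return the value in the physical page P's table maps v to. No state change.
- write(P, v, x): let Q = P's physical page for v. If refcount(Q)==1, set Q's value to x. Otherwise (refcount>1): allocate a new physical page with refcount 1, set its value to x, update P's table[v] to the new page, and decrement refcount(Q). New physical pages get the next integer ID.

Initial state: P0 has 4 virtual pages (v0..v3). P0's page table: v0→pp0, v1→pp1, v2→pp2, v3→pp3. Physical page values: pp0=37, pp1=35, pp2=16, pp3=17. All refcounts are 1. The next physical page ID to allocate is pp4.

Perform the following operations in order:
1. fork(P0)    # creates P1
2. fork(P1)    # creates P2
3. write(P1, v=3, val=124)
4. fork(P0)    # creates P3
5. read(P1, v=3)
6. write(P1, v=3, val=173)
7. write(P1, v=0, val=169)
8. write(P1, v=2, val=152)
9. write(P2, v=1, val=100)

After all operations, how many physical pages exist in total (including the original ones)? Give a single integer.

Op 1: fork(P0) -> P1. 4 ppages; refcounts: pp0:2 pp1:2 pp2:2 pp3:2
Op 2: fork(P1) -> P2. 4 ppages; refcounts: pp0:3 pp1:3 pp2:3 pp3:3
Op 3: write(P1, v3, 124). refcount(pp3)=3>1 -> COPY to pp4. 5 ppages; refcounts: pp0:3 pp1:3 pp2:3 pp3:2 pp4:1
Op 4: fork(P0) -> P3. 5 ppages; refcounts: pp0:4 pp1:4 pp2:4 pp3:3 pp4:1
Op 5: read(P1, v3) -> 124. No state change.
Op 6: write(P1, v3, 173). refcount(pp4)=1 -> write in place. 5 ppages; refcounts: pp0:4 pp1:4 pp2:4 pp3:3 pp4:1
Op 7: write(P1, v0, 169). refcount(pp0)=4>1 -> COPY to pp5. 6 ppages; refcounts: pp0:3 pp1:4 pp2:4 pp3:3 pp4:1 pp5:1
Op 8: write(P1, v2, 152). refcount(pp2)=4>1 -> COPY to pp6. 7 ppages; refcounts: pp0:3 pp1:4 pp2:3 pp3:3 pp4:1 pp5:1 pp6:1
Op 9: write(P2, v1, 100). refcount(pp1)=4>1 -> COPY to pp7. 8 ppages; refcounts: pp0:3 pp1:3 pp2:3 pp3:3 pp4:1 pp5:1 pp6:1 pp7:1

Answer: 8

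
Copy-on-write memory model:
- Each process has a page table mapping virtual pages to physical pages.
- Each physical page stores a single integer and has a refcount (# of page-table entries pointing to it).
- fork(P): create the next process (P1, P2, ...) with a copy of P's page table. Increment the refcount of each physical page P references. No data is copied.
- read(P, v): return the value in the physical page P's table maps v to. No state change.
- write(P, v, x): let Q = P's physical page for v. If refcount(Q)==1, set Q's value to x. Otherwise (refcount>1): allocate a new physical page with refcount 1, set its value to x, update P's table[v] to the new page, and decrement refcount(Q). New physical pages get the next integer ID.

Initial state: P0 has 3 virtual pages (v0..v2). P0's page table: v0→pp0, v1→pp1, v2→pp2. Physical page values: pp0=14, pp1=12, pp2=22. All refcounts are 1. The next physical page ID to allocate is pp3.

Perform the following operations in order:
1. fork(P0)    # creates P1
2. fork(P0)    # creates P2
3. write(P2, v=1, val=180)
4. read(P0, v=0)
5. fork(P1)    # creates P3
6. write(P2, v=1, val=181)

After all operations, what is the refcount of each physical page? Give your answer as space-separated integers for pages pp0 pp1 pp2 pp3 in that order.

Answer: 4 3 4 1

Derivation:
Op 1: fork(P0) -> P1. 3 ppages; refcounts: pp0:2 pp1:2 pp2:2
Op 2: fork(P0) -> P2. 3 ppages; refcounts: pp0:3 pp1:3 pp2:3
Op 3: write(P2, v1, 180). refcount(pp1)=3>1 -> COPY to pp3. 4 ppages; refcounts: pp0:3 pp1:2 pp2:3 pp3:1
Op 4: read(P0, v0) -> 14. No state change.
Op 5: fork(P1) -> P3. 4 ppages; refcounts: pp0:4 pp1:3 pp2:4 pp3:1
Op 6: write(P2, v1, 181). refcount(pp3)=1 -> write in place. 4 ppages; refcounts: pp0:4 pp1:3 pp2:4 pp3:1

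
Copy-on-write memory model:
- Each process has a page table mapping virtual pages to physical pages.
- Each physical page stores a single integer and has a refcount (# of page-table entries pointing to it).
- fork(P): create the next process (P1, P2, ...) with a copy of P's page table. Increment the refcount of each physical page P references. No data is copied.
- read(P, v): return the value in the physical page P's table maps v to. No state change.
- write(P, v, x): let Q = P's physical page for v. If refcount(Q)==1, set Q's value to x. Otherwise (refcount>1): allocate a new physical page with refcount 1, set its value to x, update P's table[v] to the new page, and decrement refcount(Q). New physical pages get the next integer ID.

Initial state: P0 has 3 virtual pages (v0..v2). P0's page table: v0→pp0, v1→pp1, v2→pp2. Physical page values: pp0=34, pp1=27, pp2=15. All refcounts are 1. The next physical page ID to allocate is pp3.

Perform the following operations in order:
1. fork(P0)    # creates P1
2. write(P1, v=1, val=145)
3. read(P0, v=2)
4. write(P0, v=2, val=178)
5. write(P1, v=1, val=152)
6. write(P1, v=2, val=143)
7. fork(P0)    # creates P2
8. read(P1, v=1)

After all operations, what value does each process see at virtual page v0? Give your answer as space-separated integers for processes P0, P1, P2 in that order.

Op 1: fork(P0) -> P1. 3 ppages; refcounts: pp0:2 pp1:2 pp2:2
Op 2: write(P1, v1, 145). refcount(pp1)=2>1 -> COPY to pp3. 4 ppages; refcounts: pp0:2 pp1:1 pp2:2 pp3:1
Op 3: read(P0, v2) -> 15. No state change.
Op 4: write(P0, v2, 178). refcount(pp2)=2>1 -> COPY to pp4. 5 ppages; refcounts: pp0:2 pp1:1 pp2:1 pp3:1 pp4:1
Op 5: write(P1, v1, 152). refcount(pp3)=1 -> write in place. 5 ppages; refcounts: pp0:2 pp1:1 pp2:1 pp3:1 pp4:1
Op 6: write(P1, v2, 143). refcount(pp2)=1 -> write in place. 5 ppages; refcounts: pp0:2 pp1:1 pp2:1 pp3:1 pp4:1
Op 7: fork(P0) -> P2. 5 ppages; refcounts: pp0:3 pp1:2 pp2:1 pp3:1 pp4:2
Op 8: read(P1, v1) -> 152. No state change.
P0: v0 -> pp0 = 34
P1: v0 -> pp0 = 34
P2: v0 -> pp0 = 34

Answer: 34 34 34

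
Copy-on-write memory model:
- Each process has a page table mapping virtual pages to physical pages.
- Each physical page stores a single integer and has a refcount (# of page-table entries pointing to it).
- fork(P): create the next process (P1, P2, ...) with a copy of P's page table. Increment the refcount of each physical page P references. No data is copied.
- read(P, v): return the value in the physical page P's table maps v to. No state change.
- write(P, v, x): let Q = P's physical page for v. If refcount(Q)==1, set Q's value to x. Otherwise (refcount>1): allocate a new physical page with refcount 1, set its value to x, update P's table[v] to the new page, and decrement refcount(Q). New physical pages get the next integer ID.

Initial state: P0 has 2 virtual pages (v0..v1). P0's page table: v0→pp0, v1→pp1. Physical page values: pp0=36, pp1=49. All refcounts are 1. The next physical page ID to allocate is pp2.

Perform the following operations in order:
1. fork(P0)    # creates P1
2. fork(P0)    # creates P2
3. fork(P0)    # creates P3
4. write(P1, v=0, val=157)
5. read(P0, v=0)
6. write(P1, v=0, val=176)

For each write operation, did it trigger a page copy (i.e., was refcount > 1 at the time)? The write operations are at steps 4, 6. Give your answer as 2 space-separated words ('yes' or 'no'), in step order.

Op 1: fork(P0) -> P1. 2 ppages; refcounts: pp0:2 pp1:2
Op 2: fork(P0) -> P2. 2 ppages; refcounts: pp0:3 pp1:3
Op 3: fork(P0) -> P3. 2 ppages; refcounts: pp0:4 pp1:4
Op 4: write(P1, v0, 157). refcount(pp0)=4>1 -> COPY to pp2. 3 ppages; refcounts: pp0:3 pp1:4 pp2:1
Op 5: read(P0, v0) -> 36. No state change.
Op 6: write(P1, v0, 176). refcount(pp2)=1 -> write in place. 3 ppages; refcounts: pp0:3 pp1:4 pp2:1

yes no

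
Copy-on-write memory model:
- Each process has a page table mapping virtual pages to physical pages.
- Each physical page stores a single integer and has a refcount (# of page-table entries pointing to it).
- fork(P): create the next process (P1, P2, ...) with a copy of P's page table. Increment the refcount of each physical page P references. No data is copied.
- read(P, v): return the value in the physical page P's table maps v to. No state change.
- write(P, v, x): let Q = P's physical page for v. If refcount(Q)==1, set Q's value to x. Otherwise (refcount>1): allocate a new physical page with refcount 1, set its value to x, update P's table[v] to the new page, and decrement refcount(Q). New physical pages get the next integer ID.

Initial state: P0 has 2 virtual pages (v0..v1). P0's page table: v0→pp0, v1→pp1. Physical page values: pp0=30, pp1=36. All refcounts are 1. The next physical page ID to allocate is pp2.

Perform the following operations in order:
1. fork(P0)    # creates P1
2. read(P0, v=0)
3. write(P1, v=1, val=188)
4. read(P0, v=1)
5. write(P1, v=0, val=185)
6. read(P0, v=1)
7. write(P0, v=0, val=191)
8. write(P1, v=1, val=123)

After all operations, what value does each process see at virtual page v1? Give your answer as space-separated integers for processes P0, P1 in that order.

Answer: 36 123

Derivation:
Op 1: fork(P0) -> P1. 2 ppages; refcounts: pp0:2 pp1:2
Op 2: read(P0, v0) -> 30. No state change.
Op 3: write(P1, v1, 188). refcount(pp1)=2>1 -> COPY to pp2. 3 ppages; refcounts: pp0:2 pp1:1 pp2:1
Op 4: read(P0, v1) -> 36. No state change.
Op 5: write(P1, v0, 185). refcount(pp0)=2>1 -> COPY to pp3. 4 ppages; refcounts: pp0:1 pp1:1 pp2:1 pp3:1
Op 6: read(P0, v1) -> 36. No state change.
Op 7: write(P0, v0, 191). refcount(pp0)=1 -> write in place. 4 ppages; refcounts: pp0:1 pp1:1 pp2:1 pp3:1
Op 8: write(P1, v1, 123). refcount(pp2)=1 -> write in place. 4 ppages; refcounts: pp0:1 pp1:1 pp2:1 pp3:1
P0: v1 -> pp1 = 36
P1: v1 -> pp2 = 123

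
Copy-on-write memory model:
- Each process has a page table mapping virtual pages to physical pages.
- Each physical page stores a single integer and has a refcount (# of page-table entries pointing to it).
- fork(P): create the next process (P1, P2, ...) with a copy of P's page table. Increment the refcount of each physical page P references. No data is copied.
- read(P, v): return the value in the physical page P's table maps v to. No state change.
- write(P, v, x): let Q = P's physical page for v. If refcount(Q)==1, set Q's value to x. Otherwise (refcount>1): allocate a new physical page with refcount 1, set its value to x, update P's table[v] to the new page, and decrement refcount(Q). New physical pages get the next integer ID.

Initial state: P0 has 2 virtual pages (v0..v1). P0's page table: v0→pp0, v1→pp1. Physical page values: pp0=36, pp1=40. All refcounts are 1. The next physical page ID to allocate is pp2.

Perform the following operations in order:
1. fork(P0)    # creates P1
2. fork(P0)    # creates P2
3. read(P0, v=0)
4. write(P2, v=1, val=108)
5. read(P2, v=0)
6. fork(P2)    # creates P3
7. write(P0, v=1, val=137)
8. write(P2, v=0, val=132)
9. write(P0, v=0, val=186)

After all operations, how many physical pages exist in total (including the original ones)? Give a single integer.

Op 1: fork(P0) -> P1. 2 ppages; refcounts: pp0:2 pp1:2
Op 2: fork(P0) -> P2. 2 ppages; refcounts: pp0:3 pp1:3
Op 3: read(P0, v0) -> 36. No state change.
Op 4: write(P2, v1, 108). refcount(pp1)=3>1 -> COPY to pp2. 3 ppages; refcounts: pp0:3 pp1:2 pp2:1
Op 5: read(P2, v0) -> 36. No state change.
Op 6: fork(P2) -> P3. 3 ppages; refcounts: pp0:4 pp1:2 pp2:2
Op 7: write(P0, v1, 137). refcount(pp1)=2>1 -> COPY to pp3. 4 ppages; refcounts: pp0:4 pp1:1 pp2:2 pp3:1
Op 8: write(P2, v0, 132). refcount(pp0)=4>1 -> COPY to pp4. 5 ppages; refcounts: pp0:3 pp1:1 pp2:2 pp3:1 pp4:1
Op 9: write(P0, v0, 186). refcount(pp0)=3>1 -> COPY to pp5. 6 ppages; refcounts: pp0:2 pp1:1 pp2:2 pp3:1 pp4:1 pp5:1

Answer: 6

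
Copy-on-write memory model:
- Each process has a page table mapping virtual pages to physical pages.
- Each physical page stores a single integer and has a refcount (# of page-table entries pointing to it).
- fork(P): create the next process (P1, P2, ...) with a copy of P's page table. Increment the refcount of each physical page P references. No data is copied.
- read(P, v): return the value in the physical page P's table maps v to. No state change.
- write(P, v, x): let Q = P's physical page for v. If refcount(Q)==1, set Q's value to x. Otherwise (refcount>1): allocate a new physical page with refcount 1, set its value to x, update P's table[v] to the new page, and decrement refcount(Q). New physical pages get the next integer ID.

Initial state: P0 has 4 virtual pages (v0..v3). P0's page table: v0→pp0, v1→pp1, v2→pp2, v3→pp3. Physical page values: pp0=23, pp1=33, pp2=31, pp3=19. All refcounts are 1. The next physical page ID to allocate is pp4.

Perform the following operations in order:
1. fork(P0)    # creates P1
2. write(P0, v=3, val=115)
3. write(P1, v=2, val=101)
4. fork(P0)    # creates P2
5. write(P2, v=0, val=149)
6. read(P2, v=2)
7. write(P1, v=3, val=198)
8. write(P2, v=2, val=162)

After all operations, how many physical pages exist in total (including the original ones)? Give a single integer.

Op 1: fork(P0) -> P1. 4 ppages; refcounts: pp0:2 pp1:2 pp2:2 pp3:2
Op 2: write(P0, v3, 115). refcount(pp3)=2>1 -> COPY to pp4. 5 ppages; refcounts: pp0:2 pp1:2 pp2:2 pp3:1 pp4:1
Op 3: write(P1, v2, 101). refcount(pp2)=2>1 -> COPY to pp5. 6 ppages; refcounts: pp0:2 pp1:2 pp2:1 pp3:1 pp4:1 pp5:1
Op 4: fork(P0) -> P2. 6 ppages; refcounts: pp0:3 pp1:3 pp2:2 pp3:1 pp4:2 pp5:1
Op 5: write(P2, v0, 149). refcount(pp0)=3>1 -> COPY to pp6. 7 ppages; refcounts: pp0:2 pp1:3 pp2:2 pp3:1 pp4:2 pp5:1 pp6:1
Op 6: read(P2, v2) -> 31. No state change.
Op 7: write(P1, v3, 198). refcount(pp3)=1 -> write in place. 7 ppages; refcounts: pp0:2 pp1:3 pp2:2 pp3:1 pp4:2 pp5:1 pp6:1
Op 8: write(P2, v2, 162). refcount(pp2)=2>1 -> COPY to pp7. 8 ppages; refcounts: pp0:2 pp1:3 pp2:1 pp3:1 pp4:2 pp5:1 pp6:1 pp7:1

Answer: 8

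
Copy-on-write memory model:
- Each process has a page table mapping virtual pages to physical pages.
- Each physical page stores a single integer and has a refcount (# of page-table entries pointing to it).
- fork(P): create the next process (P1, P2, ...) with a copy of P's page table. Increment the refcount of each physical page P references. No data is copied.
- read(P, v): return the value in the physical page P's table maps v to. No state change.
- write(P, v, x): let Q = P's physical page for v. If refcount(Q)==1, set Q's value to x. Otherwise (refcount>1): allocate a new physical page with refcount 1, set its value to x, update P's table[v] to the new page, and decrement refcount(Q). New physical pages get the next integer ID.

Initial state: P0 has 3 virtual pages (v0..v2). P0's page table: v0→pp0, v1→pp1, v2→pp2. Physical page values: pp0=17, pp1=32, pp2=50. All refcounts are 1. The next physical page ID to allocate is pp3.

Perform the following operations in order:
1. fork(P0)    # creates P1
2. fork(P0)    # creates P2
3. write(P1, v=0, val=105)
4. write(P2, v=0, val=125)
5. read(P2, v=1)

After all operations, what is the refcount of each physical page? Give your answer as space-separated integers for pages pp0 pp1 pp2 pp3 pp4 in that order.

Answer: 1 3 3 1 1

Derivation:
Op 1: fork(P0) -> P1. 3 ppages; refcounts: pp0:2 pp1:2 pp2:2
Op 2: fork(P0) -> P2. 3 ppages; refcounts: pp0:3 pp1:3 pp2:3
Op 3: write(P1, v0, 105). refcount(pp0)=3>1 -> COPY to pp3. 4 ppages; refcounts: pp0:2 pp1:3 pp2:3 pp3:1
Op 4: write(P2, v0, 125). refcount(pp0)=2>1 -> COPY to pp4. 5 ppages; refcounts: pp0:1 pp1:3 pp2:3 pp3:1 pp4:1
Op 5: read(P2, v1) -> 32. No state change.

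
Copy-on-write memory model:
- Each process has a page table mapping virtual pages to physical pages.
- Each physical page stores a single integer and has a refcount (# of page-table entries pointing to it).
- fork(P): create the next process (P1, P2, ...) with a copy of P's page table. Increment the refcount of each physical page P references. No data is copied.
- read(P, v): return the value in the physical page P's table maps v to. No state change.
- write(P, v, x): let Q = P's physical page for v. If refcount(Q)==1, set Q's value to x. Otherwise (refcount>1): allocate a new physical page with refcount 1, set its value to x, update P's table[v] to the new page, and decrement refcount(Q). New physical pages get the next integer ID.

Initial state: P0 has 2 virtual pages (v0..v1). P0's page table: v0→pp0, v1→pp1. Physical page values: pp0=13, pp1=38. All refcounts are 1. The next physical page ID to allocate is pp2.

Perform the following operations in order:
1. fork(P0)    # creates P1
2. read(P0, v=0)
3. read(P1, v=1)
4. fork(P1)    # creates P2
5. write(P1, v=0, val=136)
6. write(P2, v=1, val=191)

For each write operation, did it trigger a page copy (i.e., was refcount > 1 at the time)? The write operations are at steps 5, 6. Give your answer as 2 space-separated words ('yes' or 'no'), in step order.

Op 1: fork(P0) -> P1. 2 ppages; refcounts: pp0:2 pp1:2
Op 2: read(P0, v0) -> 13. No state change.
Op 3: read(P1, v1) -> 38. No state change.
Op 4: fork(P1) -> P2. 2 ppages; refcounts: pp0:3 pp1:3
Op 5: write(P1, v0, 136). refcount(pp0)=3>1 -> COPY to pp2. 3 ppages; refcounts: pp0:2 pp1:3 pp2:1
Op 6: write(P2, v1, 191). refcount(pp1)=3>1 -> COPY to pp3. 4 ppages; refcounts: pp0:2 pp1:2 pp2:1 pp3:1

yes yes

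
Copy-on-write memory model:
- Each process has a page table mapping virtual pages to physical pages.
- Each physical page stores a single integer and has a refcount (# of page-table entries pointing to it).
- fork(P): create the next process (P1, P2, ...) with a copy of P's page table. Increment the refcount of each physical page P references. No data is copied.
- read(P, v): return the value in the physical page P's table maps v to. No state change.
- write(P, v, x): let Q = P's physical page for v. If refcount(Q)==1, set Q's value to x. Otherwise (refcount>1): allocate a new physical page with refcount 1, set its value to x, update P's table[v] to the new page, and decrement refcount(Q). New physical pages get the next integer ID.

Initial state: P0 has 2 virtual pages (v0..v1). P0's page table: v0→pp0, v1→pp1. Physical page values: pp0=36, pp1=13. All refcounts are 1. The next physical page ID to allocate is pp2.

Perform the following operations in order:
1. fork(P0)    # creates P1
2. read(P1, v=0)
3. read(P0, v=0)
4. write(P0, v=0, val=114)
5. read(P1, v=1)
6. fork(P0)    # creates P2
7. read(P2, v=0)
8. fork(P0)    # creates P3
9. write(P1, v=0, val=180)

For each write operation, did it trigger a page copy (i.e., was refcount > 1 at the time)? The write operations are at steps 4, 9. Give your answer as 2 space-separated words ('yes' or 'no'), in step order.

Op 1: fork(P0) -> P1. 2 ppages; refcounts: pp0:2 pp1:2
Op 2: read(P1, v0) -> 36. No state change.
Op 3: read(P0, v0) -> 36. No state change.
Op 4: write(P0, v0, 114). refcount(pp0)=2>1 -> COPY to pp2. 3 ppages; refcounts: pp0:1 pp1:2 pp2:1
Op 5: read(P1, v1) -> 13. No state change.
Op 6: fork(P0) -> P2. 3 ppages; refcounts: pp0:1 pp1:3 pp2:2
Op 7: read(P2, v0) -> 114. No state change.
Op 8: fork(P0) -> P3. 3 ppages; refcounts: pp0:1 pp1:4 pp2:3
Op 9: write(P1, v0, 180). refcount(pp0)=1 -> write in place. 3 ppages; refcounts: pp0:1 pp1:4 pp2:3

yes no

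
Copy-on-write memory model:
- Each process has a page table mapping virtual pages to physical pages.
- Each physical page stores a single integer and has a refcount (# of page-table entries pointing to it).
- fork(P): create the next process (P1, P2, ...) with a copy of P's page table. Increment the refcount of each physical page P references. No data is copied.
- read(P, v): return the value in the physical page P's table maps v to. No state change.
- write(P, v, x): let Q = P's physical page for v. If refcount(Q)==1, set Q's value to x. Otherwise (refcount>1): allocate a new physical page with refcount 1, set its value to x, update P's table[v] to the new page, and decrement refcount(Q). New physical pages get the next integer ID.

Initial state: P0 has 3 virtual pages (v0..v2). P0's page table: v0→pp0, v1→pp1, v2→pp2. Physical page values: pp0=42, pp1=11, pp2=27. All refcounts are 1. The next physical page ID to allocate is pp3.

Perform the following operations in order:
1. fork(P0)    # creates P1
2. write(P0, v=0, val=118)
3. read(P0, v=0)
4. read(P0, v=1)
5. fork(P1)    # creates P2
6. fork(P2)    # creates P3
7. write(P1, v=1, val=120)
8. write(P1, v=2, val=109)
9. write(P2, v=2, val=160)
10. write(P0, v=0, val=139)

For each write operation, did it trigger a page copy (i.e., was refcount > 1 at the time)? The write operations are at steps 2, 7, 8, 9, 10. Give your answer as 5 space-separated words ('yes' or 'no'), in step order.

Op 1: fork(P0) -> P1. 3 ppages; refcounts: pp0:2 pp1:2 pp2:2
Op 2: write(P0, v0, 118). refcount(pp0)=2>1 -> COPY to pp3. 4 ppages; refcounts: pp0:1 pp1:2 pp2:2 pp3:1
Op 3: read(P0, v0) -> 118. No state change.
Op 4: read(P0, v1) -> 11. No state change.
Op 5: fork(P1) -> P2. 4 ppages; refcounts: pp0:2 pp1:3 pp2:3 pp3:1
Op 6: fork(P2) -> P3. 4 ppages; refcounts: pp0:3 pp1:4 pp2:4 pp3:1
Op 7: write(P1, v1, 120). refcount(pp1)=4>1 -> COPY to pp4. 5 ppages; refcounts: pp0:3 pp1:3 pp2:4 pp3:1 pp4:1
Op 8: write(P1, v2, 109). refcount(pp2)=4>1 -> COPY to pp5. 6 ppages; refcounts: pp0:3 pp1:3 pp2:3 pp3:1 pp4:1 pp5:1
Op 9: write(P2, v2, 160). refcount(pp2)=3>1 -> COPY to pp6. 7 ppages; refcounts: pp0:3 pp1:3 pp2:2 pp3:1 pp4:1 pp5:1 pp6:1
Op 10: write(P0, v0, 139). refcount(pp3)=1 -> write in place. 7 ppages; refcounts: pp0:3 pp1:3 pp2:2 pp3:1 pp4:1 pp5:1 pp6:1

yes yes yes yes no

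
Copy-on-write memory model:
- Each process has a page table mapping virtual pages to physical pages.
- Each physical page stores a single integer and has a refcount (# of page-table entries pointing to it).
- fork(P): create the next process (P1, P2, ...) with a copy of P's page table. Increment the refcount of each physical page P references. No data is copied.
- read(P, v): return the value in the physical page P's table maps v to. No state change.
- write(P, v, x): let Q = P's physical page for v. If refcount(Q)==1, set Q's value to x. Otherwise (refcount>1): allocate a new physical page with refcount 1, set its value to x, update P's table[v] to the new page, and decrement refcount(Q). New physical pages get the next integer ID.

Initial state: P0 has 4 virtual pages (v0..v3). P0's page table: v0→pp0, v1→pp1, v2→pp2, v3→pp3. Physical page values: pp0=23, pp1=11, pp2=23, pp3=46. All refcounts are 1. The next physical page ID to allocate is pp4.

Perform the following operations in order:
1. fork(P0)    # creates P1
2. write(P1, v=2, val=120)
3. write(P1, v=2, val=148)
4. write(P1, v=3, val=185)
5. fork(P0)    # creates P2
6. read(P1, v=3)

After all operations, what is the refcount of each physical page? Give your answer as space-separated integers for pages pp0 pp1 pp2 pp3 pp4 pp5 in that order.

Answer: 3 3 2 2 1 1

Derivation:
Op 1: fork(P0) -> P1. 4 ppages; refcounts: pp0:2 pp1:2 pp2:2 pp3:2
Op 2: write(P1, v2, 120). refcount(pp2)=2>1 -> COPY to pp4. 5 ppages; refcounts: pp0:2 pp1:2 pp2:1 pp3:2 pp4:1
Op 3: write(P1, v2, 148). refcount(pp4)=1 -> write in place. 5 ppages; refcounts: pp0:2 pp1:2 pp2:1 pp3:2 pp4:1
Op 4: write(P1, v3, 185). refcount(pp3)=2>1 -> COPY to pp5. 6 ppages; refcounts: pp0:2 pp1:2 pp2:1 pp3:1 pp4:1 pp5:1
Op 5: fork(P0) -> P2. 6 ppages; refcounts: pp0:3 pp1:3 pp2:2 pp3:2 pp4:1 pp5:1
Op 6: read(P1, v3) -> 185. No state change.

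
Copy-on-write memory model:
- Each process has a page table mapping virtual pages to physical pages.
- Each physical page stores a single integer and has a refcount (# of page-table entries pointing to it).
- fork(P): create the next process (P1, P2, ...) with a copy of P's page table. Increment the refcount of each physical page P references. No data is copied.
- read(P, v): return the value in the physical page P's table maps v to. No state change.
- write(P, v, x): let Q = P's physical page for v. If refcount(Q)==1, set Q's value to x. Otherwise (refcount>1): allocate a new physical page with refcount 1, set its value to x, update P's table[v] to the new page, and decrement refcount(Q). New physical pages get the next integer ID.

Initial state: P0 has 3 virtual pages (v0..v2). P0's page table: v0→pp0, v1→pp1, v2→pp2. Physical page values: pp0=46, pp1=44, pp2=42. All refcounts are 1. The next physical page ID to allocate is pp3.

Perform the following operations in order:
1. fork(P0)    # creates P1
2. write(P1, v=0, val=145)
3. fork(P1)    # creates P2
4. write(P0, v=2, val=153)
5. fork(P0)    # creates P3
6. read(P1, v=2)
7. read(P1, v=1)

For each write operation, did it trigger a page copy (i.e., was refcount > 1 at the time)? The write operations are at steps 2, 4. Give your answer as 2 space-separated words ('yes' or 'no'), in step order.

Op 1: fork(P0) -> P1. 3 ppages; refcounts: pp0:2 pp1:2 pp2:2
Op 2: write(P1, v0, 145). refcount(pp0)=2>1 -> COPY to pp3. 4 ppages; refcounts: pp0:1 pp1:2 pp2:2 pp3:1
Op 3: fork(P1) -> P2. 4 ppages; refcounts: pp0:1 pp1:3 pp2:3 pp3:2
Op 4: write(P0, v2, 153). refcount(pp2)=3>1 -> COPY to pp4. 5 ppages; refcounts: pp0:1 pp1:3 pp2:2 pp3:2 pp4:1
Op 5: fork(P0) -> P3. 5 ppages; refcounts: pp0:2 pp1:4 pp2:2 pp3:2 pp4:2
Op 6: read(P1, v2) -> 42. No state change.
Op 7: read(P1, v1) -> 44. No state change.

yes yes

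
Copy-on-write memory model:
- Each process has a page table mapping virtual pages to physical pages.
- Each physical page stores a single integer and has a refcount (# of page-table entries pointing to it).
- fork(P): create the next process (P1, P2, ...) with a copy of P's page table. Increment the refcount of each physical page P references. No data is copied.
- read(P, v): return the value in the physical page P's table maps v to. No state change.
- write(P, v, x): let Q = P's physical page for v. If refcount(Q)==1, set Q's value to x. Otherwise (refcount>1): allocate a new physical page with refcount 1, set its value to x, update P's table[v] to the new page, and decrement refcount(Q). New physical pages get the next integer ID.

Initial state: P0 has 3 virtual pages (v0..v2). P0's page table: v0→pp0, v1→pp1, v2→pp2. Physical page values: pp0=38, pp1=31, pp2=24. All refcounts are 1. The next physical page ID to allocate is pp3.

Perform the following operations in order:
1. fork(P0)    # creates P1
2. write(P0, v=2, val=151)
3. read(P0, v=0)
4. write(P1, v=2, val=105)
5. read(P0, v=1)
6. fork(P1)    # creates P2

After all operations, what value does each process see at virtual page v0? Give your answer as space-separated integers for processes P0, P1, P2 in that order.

Op 1: fork(P0) -> P1. 3 ppages; refcounts: pp0:2 pp1:2 pp2:2
Op 2: write(P0, v2, 151). refcount(pp2)=2>1 -> COPY to pp3. 4 ppages; refcounts: pp0:2 pp1:2 pp2:1 pp3:1
Op 3: read(P0, v0) -> 38. No state change.
Op 4: write(P1, v2, 105). refcount(pp2)=1 -> write in place. 4 ppages; refcounts: pp0:2 pp1:2 pp2:1 pp3:1
Op 5: read(P0, v1) -> 31. No state change.
Op 6: fork(P1) -> P2. 4 ppages; refcounts: pp0:3 pp1:3 pp2:2 pp3:1
P0: v0 -> pp0 = 38
P1: v0 -> pp0 = 38
P2: v0 -> pp0 = 38

Answer: 38 38 38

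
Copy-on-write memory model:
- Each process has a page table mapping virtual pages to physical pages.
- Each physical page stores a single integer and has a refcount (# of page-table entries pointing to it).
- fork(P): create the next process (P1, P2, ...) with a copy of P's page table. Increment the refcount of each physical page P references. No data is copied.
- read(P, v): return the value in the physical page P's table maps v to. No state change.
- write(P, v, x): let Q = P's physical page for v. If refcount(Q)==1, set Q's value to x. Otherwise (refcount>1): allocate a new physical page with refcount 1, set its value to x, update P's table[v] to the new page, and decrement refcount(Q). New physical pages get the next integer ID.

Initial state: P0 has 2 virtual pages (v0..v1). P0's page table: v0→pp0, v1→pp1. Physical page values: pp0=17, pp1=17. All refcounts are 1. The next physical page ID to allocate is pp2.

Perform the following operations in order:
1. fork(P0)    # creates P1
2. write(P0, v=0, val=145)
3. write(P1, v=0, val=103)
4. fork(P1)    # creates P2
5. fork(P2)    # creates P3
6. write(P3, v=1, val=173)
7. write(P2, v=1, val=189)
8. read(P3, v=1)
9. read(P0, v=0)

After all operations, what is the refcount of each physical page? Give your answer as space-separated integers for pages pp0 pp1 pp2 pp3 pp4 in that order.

Answer: 3 2 1 1 1

Derivation:
Op 1: fork(P0) -> P1. 2 ppages; refcounts: pp0:2 pp1:2
Op 2: write(P0, v0, 145). refcount(pp0)=2>1 -> COPY to pp2. 3 ppages; refcounts: pp0:1 pp1:2 pp2:1
Op 3: write(P1, v0, 103). refcount(pp0)=1 -> write in place. 3 ppages; refcounts: pp0:1 pp1:2 pp2:1
Op 4: fork(P1) -> P2. 3 ppages; refcounts: pp0:2 pp1:3 pp2:1
Op 5: fork(P2) -> P3. 3 ppages; refcounts: pp0:3 pp1:4 pp2:1
Op 6: write(P3, v1, 173). refcount(pp1)=4>1 -> COPY to pp3. 4 ppages; refcounts: pp0:3 pp1:3 pp2:1 pp3:1
Op 7: write(P2, v1, 189). refcount(pp1)=3>1 -> COPY to pp4. 5 ppages; refcounts: pp0:3 pp1:2 pp2:1 pp3:1 pp4:1
Op 8: read(P3, v1) -> 173. No state change.
Op 9: read(P0, v0) -> 145. No state change.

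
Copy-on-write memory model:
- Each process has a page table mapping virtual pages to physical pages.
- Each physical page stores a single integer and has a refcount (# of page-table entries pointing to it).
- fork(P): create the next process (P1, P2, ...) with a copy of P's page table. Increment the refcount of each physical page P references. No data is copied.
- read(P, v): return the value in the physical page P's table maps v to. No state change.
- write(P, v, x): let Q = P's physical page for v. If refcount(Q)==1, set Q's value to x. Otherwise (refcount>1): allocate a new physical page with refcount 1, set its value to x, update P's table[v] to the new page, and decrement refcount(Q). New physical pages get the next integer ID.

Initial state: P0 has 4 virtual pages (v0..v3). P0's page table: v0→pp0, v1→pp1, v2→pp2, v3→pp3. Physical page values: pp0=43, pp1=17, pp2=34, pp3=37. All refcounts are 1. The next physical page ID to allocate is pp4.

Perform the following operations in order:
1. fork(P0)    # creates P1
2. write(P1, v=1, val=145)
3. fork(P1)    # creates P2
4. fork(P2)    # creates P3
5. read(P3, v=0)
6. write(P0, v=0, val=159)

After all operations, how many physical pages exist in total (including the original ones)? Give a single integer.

Op 1: fork(P0) -> P1. 4 ppages; refcounts: pp0:2 pp1:2 pp2:2 pp3:2
Op 2: write(P1, v1, 145). refcount(pp1)=2>1 -> COPY to pp4. 5 ppages; refcounts: pp0:2 pp1:1 pp2:2 pp3:2 pp4:1
Op 3: fork(P1) -> P2. 5 ppages; refcounts: pp0:3 pp1:1 pp2:3 pp3:3 pp4:2
Op 4: fork(P2) -> P3. 5 ppages; refcounts: pp0:4 pp1:1 pp2:4 pp3:4 pp4:3
Op 5: read(P3, v0) -> 43. No state change.
Op 6: write(P0, v0, 159). refcount(pp0)=4>1 -> COPY to pp5. 6 ppages; refcounts: pp0:3 pp1:1 pp2:4 pp3:4 pp4:3 pp5:1

Answer: 6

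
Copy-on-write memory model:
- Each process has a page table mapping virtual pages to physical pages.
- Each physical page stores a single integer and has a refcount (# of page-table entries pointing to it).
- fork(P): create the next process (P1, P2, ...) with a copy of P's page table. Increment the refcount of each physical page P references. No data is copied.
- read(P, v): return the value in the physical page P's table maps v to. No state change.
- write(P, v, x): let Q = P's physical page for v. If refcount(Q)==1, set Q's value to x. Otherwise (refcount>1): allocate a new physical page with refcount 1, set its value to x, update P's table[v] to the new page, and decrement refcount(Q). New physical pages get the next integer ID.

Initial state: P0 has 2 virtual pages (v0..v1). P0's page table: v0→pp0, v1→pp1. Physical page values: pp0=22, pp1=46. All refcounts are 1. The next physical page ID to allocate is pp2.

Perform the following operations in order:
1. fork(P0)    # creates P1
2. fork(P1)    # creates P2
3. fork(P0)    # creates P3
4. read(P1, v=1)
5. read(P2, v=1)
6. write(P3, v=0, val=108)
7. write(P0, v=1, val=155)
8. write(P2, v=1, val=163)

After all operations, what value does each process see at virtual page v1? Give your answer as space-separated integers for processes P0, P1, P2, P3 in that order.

Answer: 155 46 163 46

Derivation:
Op 1: fork(P0) -> P1. 2 ppages; refcounts: pp0:2 pp1:2
Op 2: fork(P1) -> P2. 2 ppages; refcounts: pp0:3 pp1:3
Op 3: fork(P0) -> P3. 2 ppages; refcounts: pp0:4 pp1:4
Op 4: read(P1, v1) -> 46. No state change.
Op 5: read(P2, v1) -> 46. No state change.
Op 6: write(P3, v0, 108). refcount(pp0)=4>1 -> COPY to pp2. 3 ppages; refcounts: pp0:3 pp1:4 pp2:1
Op 7: write(P0, v1, 155). refcount(pp1)=4>1 -> COPY to pp3. 4 ppages; refcounts: pp0:3 pp1:3 pp2:1 pp3:1
Op 8: write(P2, v1, 163). refcount(pp1)=3>1 -> COPY to pp4. 5 ppages; refcounts: pp0:3 pp1:2 pp2:1 pp3:1 pp4:1
P0: v1 -> pp3 = 155
P1: v1 -> pp1 = 46
P2: v1 -> pp4 = 163
P3: v1 -> pp1 = 46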